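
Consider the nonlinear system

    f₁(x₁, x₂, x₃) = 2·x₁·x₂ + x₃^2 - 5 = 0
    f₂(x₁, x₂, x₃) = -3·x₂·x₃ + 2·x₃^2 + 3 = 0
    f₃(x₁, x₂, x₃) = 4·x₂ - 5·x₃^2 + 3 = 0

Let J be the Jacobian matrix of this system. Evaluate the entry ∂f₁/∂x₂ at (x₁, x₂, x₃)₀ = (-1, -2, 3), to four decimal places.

-2.0000

∂f₁/∂x₂ = 2·x₁.
At (-1, -2, 3) this is -2.0000.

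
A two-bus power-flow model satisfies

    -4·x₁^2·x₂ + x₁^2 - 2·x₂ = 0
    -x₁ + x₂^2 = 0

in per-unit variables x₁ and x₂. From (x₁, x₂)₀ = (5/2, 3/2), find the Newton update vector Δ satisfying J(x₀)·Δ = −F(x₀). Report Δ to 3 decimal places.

(-1.074, -0.275)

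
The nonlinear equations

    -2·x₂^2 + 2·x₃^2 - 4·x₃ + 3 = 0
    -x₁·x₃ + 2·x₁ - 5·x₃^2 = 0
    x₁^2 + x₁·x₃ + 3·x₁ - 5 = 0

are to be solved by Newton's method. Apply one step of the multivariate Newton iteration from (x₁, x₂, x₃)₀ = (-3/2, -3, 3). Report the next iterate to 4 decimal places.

(1.5991, -1.1600, 1.3649)

At (-3/2, -3, 3): F = (-9.0000, -43.5000, -11.7500).
Jacobian J = [[0, -4·x₂, 4·x₃ - 4], [-x₃ + 2, 0, -x₁ - 10·x₃], [2·x₁ + x₃ + 3, 0, x₁]].
At the point, J = [[0.0000, 12.0000, 8.0000], [-1.0000, 0.0000, -28.5000], [3.0000, 0.0000, -1.5000]] (det J = -1044.0000).
Solving J·Δ = −F gives Δ = (3.0991, 1.8400, -1.6351).
Then the next iterate is (x₁, x₂, x₃)₁ = (1.5991, -1.1600, 1.3649).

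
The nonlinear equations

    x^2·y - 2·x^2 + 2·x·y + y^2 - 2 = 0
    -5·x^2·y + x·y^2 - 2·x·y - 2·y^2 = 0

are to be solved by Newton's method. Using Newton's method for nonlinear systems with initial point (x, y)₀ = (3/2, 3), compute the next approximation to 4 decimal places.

At (3/2, 3): F = (18.2500, -47.2500).
Jacobian J = [[2·x·y - 4·x + 2·y, x^2 + 2·x + 2·y], [-10·x·y + y^2 - 2·y, -5·x^2 + 2·x·y - 2·x - 4·y]].
At the point, J = [[9.0000, 11.2500], [-42.0000, -17.2500]] (det J = 317.2500).
Solving J·Δ = −F gives Δ = (-0.6832, -1.0757).
Then the next iterate is (x, y)₁ = (0.8168, 1.9243).

(0.8168, 1.9243)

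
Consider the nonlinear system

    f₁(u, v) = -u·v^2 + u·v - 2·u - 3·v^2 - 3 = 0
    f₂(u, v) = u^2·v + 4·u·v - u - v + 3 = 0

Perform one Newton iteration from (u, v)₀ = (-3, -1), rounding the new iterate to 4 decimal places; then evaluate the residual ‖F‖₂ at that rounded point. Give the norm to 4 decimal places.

1.7284

At (-3, -1): F = (6.0000, 10.0000).
Jacobian J = [[-v^2 + v - 2, -2·u·v + u - 6·v], [2·u·v + 4·v - 1, u^2 + 4·u - 1]].
At the point, J = [[-4.0000, -3.0000], [1.0000, -4.0000]] (det J = 19.0000).
Solving J·Δ = −F gives Δ = (-0.3158, 2.4211).
Then the next iterate is (u, v)₁ = (-3.3158, 1.4211).
Re-evaluating at (-3.3158, 1.4211): F = (-0.442717, 1.670693), so ‖F‖₂ = 1.7284.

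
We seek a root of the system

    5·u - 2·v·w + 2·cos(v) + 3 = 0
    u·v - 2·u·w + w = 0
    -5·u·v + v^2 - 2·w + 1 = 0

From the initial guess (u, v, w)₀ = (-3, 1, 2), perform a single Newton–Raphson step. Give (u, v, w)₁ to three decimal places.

At (-3, 1, 2): F = (-14.91940, 11.000, 13.000).
Jacobian J = [[5, -2·w - 2·sin(v), -2·v], [v - 2·w, u, -2·u + 1], [-5·v, -5·u + 2·v, -2]].
At the point, J = [[5.000, -5.68294, -2.000], [-3.000, -3.000, 7.000], [-5.000, 17.000, -2.000]] (det J = -199.99938).
Solving J·Δ = −F gives Δ = (2.959, 0.073, -0.272).
Then the next iterate is (u, v, w)₁ = (-0.041, 1.073, 1.728).

(-0.041, 1.073, 1.728)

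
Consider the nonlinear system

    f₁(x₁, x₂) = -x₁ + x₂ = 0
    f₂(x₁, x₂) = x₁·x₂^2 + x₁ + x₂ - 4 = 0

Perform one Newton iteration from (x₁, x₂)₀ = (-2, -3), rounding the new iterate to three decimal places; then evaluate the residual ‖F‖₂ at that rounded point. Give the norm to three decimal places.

9.473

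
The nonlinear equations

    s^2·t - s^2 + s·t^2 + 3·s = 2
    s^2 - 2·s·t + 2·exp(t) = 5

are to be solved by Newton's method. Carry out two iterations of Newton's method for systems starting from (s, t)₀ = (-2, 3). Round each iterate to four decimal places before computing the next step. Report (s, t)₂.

(1.1503, 1.9922)

At (-2, 3): F = (-18.0000, 51.171074).
Jacobian J = [[2·s·t - 2·s + t^2 + 3, s^2 + 2·s·t], [2·s - 2·t, -2·s + 2·exp(t)]].
At the point, J = [[4.0000, -8.0000], [-10.0000, 44.171074]] (det J = 96.684295).
Solving J·Δ = −F gives Δ = (3.9894, -0.2553).
Then the next iterate is (s, t)₁ = (1.9894, 2.7447).
Round to (1.9894, 2.7447) and repeat: F = (25.860123, 19.156990), J = [[17.475190, 14.878325], [-1.5106, 27.141090]].
Δ = (-0.8391, -0.7525), so (s, t)₂ = (1.1503, 1.9922).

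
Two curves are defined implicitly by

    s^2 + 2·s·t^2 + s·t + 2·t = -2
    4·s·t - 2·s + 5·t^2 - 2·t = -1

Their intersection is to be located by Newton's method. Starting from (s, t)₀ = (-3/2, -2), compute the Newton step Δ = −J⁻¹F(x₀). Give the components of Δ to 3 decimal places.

(6.220, -0.793)

At (-3/2, -2): F = (-8.750, 40.000).
Jacobian J = [[2·s + 2·t^2 + t, 4·s·t + s + 2], [4·t - 2, 4·s + 10·t - 2]].
At the point, J = [[3.000, 12.500], [-10.000, -28.000]] (det J = 41.000).
Solving J·Δ = −F gives Δ = (6.220, -0.793).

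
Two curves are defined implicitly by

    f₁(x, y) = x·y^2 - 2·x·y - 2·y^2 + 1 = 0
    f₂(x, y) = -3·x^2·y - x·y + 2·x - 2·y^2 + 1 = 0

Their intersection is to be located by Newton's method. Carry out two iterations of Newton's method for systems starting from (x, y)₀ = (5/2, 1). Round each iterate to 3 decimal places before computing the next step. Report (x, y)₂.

(2.197, 0.148)

At (5/2, 1): F = (-3.500, -17.250).
Jacobian J = [[y^2 - 2·y, 2·x·y - 2·x - 4·y], [-6·x·y - y + 2, -3·x^2 - x - 4·y]].
At the point, J = [[-1.000, -4.000], [-14.000, -25.250]] (det J = -30.750).
Solving J·Δ = −F gives Δ = (0.630, -1.033).
Then the next iterate is (x, y)₁ = (3.130, -0.033).
Round to (3.130, -0.033) and repeat: F = (1.20781, 8.33101), J = [[0.06709, -6.33458], [2.65274, -32.38870]].
Δ = (-0.933, 0.181), so (x, y)₂ = (2.197, 0.148).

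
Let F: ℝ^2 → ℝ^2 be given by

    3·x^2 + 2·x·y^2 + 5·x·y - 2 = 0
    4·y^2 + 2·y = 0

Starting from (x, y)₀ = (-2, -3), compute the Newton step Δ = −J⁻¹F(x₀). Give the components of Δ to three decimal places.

(2.566, 1.364)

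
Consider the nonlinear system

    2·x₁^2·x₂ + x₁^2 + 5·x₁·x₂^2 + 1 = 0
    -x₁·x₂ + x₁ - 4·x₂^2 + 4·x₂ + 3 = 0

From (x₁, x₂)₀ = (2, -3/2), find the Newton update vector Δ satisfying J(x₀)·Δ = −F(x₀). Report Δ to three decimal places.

At (2, -3/2): F = (15.500, -7.000).
Jacobian J = [[4·x₁·x₂ + 2·x₁ + 5·x₂^2, 2·x₁^2 + 10·x₁·x₂], [-x₂ + 1, -x₁ - 8·x₂ + 4]].
At the point, J = [[3.250, -22.000], [2.500, 14.000]] (det J = 100.500).
Solving J·Δ = −F gives Δ = (-0.627, 0.612).

(-0.627, 0.612)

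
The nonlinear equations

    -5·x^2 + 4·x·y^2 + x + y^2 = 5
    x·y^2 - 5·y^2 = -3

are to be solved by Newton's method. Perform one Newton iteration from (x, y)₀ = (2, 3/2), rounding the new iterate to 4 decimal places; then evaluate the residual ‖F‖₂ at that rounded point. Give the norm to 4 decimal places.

34.0678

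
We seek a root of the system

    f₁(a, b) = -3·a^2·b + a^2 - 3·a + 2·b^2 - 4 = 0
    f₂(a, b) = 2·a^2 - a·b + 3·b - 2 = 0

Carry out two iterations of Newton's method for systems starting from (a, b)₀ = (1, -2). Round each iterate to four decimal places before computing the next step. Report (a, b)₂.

(1.3211, -0.8879)

At (1, -2): F = (8.0000, -4.0000).
Jacobian J = [[-6·a·b + 2·a - 3, -3·a^2 + 4·b], [4·a - b, -a + 3]].
At the point, J = [[11.0000, -11.0000], [6.0000, 2.0000]] (det J = 88.0000).
Solving J·Δ = −F gives Δ = (0.3182, 1.0455).
Then the next iterate is (a, b)₁ = (1.3182, -0.9545).
Round to (1.3182, -0.9545) and repeat: F = (0.580956, -0.129976), J = [[7.185731, -9.030954], [6.2273, 1.6818]].
Δ = (0.0029, 0.0666), so (a, b)₂ = (1.3211, -0.8879).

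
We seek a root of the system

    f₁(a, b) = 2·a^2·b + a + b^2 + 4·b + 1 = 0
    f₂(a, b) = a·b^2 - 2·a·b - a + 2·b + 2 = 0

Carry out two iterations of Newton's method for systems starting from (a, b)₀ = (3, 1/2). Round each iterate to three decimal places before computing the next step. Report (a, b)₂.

At (3, 1/2): F = (15.250, -2.250).
Jacobian J = [[4·a·b + 1, 2·a^2 + 2·b + 4], [b^2 - 2·b - 1, 2·a·b - 2·a + 2]].
At the point, J = [[7.000, 23.000], [-1.750, -1.000]] (det J = 33.250).
Solving J·Δ = −F gives Δ = (-1.098, -0.329).
Then the next iterate is (a, b)₁ = (1.902, 0.171).
Round to (1.902, 0.171) and repeat: F = (4.85246, -0.15487), J = [[2.30097, 11.57721], [-1.31276, -1.15352]].
Δ = (0.303, -0.479), so (a, b)₂ = (2.205, -0.308).

(2.205, -0.308)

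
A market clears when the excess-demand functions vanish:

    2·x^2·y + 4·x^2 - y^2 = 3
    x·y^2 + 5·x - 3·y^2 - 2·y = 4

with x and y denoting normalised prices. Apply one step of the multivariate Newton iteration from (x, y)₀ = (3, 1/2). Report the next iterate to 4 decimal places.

At (3, 1/2): F = (41.7500, 10.0000).
Jacobian J = [[4·x·y + 8·x, 2·x^2 - 2·y], [y^2 + 5, 2·x·y - 6·y - 2]].
At the point, J = [[30.0000, 17.0000], [5.2500, -2.0000]] (det J = -149.2500).
Solving J·Δ = −F gives Δ = (-1.6985, 0.5415).
Then the next iterate is (x, y)₁ = (1.3015, 1.0415).

(1.3015, 1.0415)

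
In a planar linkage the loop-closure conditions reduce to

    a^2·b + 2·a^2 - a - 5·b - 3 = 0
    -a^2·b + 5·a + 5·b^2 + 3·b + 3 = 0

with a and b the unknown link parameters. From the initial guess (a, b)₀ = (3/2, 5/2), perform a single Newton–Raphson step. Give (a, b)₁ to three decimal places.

At (3/2, 5/2): F = (-6.875, 43.625).
Jacobian J = [[2·a·b + 4·a - 1, a^2 - 5], [-2·a·b + 5, -a^2 + 10·b + 3]].
At the point, J = [[12.500, -2.750], [-2.500, 25.750]] (det J = 315.000).
Solving J·Δ = −F gives Δ = (0.181, -1.677).
Then the next iterate is (a, b)₁ = (1.681, 0.823).

(1.681, 0.823)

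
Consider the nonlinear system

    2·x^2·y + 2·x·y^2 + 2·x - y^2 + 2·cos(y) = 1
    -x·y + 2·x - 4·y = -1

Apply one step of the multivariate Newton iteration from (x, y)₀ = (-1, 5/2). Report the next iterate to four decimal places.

At (-1, 5/2): F = (-18.352287, -8.5000).
Jacobian J = [[4·x·y + 2·y^2 + 2, 2·x^2 + 4·x·y - 2·y - 2·sin(y)], [-y + 2, -x - 4]].
At the point, J = [[4.5000, -14.196944], [-0.5000, -3.0000]] (det J = -20.598472).
Solving J·Δ = −F gives Δ = (-3.1855, -2.3024).
Then the next iterate is (x, y)₁ = (-4.1855, 0.1976).

(-4.1855, 0.1976)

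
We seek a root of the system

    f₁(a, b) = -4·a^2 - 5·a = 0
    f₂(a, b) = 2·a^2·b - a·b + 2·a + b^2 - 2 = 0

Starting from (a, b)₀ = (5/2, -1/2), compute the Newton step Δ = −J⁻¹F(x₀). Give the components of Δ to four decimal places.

(-1.5000, -0.2222)

At (5/2, -1/2): F = (-37.5000, -1.7500).
Jacobian J = [[-8·a - 5, 0], [4·a·b - b + 2, 2·a^2 - a + 2·b]].
At the point, J = [[-25.0000, 0.0000], [-2.5000, 9.0000]] (det J = -225.0000).
Solving J·Δ = −F gives Δ = (-1.5000, -0.2222).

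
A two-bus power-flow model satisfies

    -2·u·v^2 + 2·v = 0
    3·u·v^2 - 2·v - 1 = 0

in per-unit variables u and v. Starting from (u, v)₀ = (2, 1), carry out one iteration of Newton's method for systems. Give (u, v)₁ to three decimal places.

(1.000, 1.000)

At (2, 1): F = (-2.000, 3.000).
Jacobian J = [[-2·v^2, -4·u·v + 2], [3·v^2, 6·u·v - 2]].
At the point, J = [[-2.000, -6.000], [3.000, 10.000]] (det J = -2.000).
Solving J·Δ = −F gives Δ = (-1.000, 0.000).
Then the next iterate is (u, v)₁ = (1.000, 1.000).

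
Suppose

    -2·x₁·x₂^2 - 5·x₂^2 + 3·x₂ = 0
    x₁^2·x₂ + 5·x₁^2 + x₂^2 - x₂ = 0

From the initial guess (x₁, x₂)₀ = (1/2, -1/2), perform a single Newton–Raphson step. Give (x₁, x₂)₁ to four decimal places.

At (1/2, -1/2): F = (-3.0000, 1.8750).
Jacobian J = [[-2·x₂^2, -4·x₁·x₂ - 10·x₂ + 3], [2·x₁·x₂ + 10·x₁, x₁^2 + 2·x₂ - 1]].
At the point, J = [[-0.5000, 9.0000], [4.5000, -1.7500]] (det J = -39.6250).
Solving J·Δ = −F gives Δ = (-0.2934, 0.3170).
Then the next iterate is (x₁, x₂)₁ = (0.2066, -0.1830).

(0.2066, -0.1830)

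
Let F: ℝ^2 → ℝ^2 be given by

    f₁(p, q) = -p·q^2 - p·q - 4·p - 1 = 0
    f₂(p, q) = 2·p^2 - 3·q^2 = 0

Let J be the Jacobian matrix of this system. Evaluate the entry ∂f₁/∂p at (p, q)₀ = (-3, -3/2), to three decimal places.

∂f₁/∂p = -q^2 - q - 4.
At (-3, -3/2) this is -4.750.

-4.750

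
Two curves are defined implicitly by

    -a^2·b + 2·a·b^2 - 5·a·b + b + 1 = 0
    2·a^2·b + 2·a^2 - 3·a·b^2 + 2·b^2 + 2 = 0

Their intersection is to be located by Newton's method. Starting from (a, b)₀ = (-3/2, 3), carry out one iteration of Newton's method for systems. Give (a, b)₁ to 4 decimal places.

At (-3/2, 3): F = (-7.2500, 78.5000).
Jacobian J = [[-2·a·b + 2·b^2 - 5·b, -a^2 + 4·a·b - 5·a + 1], [4·a·b + 4·a - 3·b^2, 2·a^2 - 6·a·b + 4·b]].
At the point, J = [[12.0000, -11.7500], [-51.0000, 43.5000]] (det J = -77.2500).
Solving J·Δ = −F gives Δ = (7.8576, 7.4078).
Then the next iterate is (a, b)₁ = (6.3576, 10.4078).

(6.3576, 10.4078)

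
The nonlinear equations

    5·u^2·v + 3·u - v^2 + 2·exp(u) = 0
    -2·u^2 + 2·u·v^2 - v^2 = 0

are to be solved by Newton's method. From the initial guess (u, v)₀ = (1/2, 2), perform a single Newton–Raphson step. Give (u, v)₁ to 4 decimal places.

(0.5833, 3.6929)

At (1/2, 2): F = (3.297443, -0.5000).
Jacobian J = [[10·u·v + 2·exp(u) + 3, 5·u^2 - 2·v], [-4·u + 2·v^2, 4·u·v - 2·v]].
At the point, J = [[16.297443, -2.7500], [6.0000, 0.0000]] (det J = 16.5000).
Solving J·Δ = −F gives Δ = (0.0833, 1.6929).
Then the next iterate is (u, v)₁ = (0.5833, 3.6929).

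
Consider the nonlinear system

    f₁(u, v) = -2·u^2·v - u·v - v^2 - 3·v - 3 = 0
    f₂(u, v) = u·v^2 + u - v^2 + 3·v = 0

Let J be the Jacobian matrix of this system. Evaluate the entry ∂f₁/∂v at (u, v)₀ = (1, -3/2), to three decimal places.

-3.000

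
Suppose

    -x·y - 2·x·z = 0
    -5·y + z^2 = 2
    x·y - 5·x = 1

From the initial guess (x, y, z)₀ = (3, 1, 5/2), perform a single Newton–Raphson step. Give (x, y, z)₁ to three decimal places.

At (3, 1, 5/2): F = (-18.000, -0.750, -13.000).
Jacobian J = [[-y - 2·z, -x, -2·x], [0, -5, 2·z], [y - 5, x, 0]].
At the point, J = [[-6.000, -3.000, -6.000], [0.000, -5.000, 5.000], [-4.000, 3.000, 0.000]] (det J = 270.000).
Solving J·Δ = −F gives Δ = (-3.217, 0.044, 0.194).
Then the next iterate is (x, y, z)₁ = (-0.217, 1.044, 2.694).

(-0.217, 1.044, 2.694)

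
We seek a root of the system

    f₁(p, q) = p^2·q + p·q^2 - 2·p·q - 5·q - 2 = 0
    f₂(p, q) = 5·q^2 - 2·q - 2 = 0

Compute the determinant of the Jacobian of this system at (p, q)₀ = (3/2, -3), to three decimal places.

-192.000

J = [[2·p·q + q^2 - 2·q, p^2 + 2·p·q - 2·p - 5], [0, 10·q - 2]].
At the point, J = [[6.000, -14.750], [0.000, -32.000]].
det J = -192.000.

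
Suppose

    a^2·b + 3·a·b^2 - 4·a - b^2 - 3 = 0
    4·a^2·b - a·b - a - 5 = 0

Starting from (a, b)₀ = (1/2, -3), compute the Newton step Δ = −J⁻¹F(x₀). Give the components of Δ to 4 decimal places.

At (1/2, -3): F = (-1.2500, -7.0000).
Jacobian J = [[2·a·b + 3·b^2 - 4, a^2 + 6·a·b - 2·b], [8·a·b - b - 1, 4·a^2 - a]].
At the point, J = [[20.0000, -2.7500], [-10.0000, 0.5000]] (det J = -17.5000).
Solving J·Δ = −F gives Δ = (-1.1357, -8.7143).

(-1.1357, -8.7143)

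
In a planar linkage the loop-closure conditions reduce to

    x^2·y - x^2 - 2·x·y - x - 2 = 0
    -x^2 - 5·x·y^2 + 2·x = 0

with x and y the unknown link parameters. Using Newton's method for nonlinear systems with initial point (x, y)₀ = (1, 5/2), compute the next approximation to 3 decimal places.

At (1, 5/2): F = (-6.500, -30.250).
Jacobian J = [[2·x·y - 2·x - 2·y - 1, x^2 - 2·x], [-2·x - 5·y^2 + 2, -10·x·y]].
At the point, J = [[-3.000, -1.000], [-31.250, -25.000]] (det J = 43.750).
Solving J·Δ = −F gives Δ = (-3.023, 2.569).
Then the next iterate is (x, y)₁ = (-2.023, 5.069).

(-2.023, 5.069)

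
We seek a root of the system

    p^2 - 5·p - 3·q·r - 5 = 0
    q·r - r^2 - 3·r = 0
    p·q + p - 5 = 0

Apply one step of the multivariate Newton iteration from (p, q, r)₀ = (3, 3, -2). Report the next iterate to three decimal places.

At (3, 3, -2): F = (7.000, -4.000, 7.000).
Jacobian J = [[2·p - 5, -3·r, -3·q], [0, r, q - 2·r - 3], [q + 1, p, 0]].
At the point, J = [[1.000, 6.000, -9.000], [0.000, -2.000, 4.000], [4.000, 3.000, 0.000]] (det J = 12.000).
Solving J·Δ = −F gives Δ = (-5.500, 5.000, 3.500).
Then the next iterate is (p, q, r)₁ = (-2.500, 8.000, 1.500).

(-2.500, 8.000, 1.500)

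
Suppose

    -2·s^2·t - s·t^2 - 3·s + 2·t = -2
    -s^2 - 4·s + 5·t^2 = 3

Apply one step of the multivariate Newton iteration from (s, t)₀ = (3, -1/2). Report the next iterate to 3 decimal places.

(0.934, -0.918)

At (3, -1/2): F = (0.250, -22.750).
Jacobian J = [[-4·s·t - t^2 - 3, -2·s^2 - 2·s·t + 2], [-2·s - 4, 10·t]].
At the point, J = [[2.750, -13.000], [-10.000, -5.000]] (det J = -143.750).
Solving J·Δ = −F gives Δ = (-2.066, -0.418).
Then the next iterate is (s, t)₁ = (0.934, -0.918).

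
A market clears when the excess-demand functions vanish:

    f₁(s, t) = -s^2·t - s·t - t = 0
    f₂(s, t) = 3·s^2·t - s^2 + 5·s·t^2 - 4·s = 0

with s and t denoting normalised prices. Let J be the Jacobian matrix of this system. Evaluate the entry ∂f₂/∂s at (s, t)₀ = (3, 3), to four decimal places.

∂f₂/∂s = 6·s·t - 2·s + 5·t^2 - 4.
At (3, 3) this is 89.0000.

89.0000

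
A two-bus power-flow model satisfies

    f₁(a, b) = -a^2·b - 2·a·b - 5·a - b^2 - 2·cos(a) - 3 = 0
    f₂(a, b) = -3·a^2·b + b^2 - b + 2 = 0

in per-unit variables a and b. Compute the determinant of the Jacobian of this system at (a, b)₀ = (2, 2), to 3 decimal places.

-151.367

J = [[-2·a·b - 2·b + 2·sin(a) - 5, -a^2 - 2·a - 2·b], [-6·a·b, -3·a^2 + 2·b - 1]].
At the point, J = [[-15.18141, -12.000], [-24.000, -9.000]].
det J = -151.367.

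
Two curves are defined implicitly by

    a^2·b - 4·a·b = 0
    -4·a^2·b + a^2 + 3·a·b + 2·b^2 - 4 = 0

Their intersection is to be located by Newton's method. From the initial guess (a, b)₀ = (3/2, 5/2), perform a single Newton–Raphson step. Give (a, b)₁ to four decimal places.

(0.8849, 0.4101)

At (3/2, 5/2): F = (-9.3750, -0.5000).
Jacobian J = [[2·a·b - 4·b, a^2 - 4·a], [-8·a·b + 2·a + 3·b, -4·a^2 + 3·a + 4·b]].
At the point, J = [[-2.5000, -3.7500], [-19.5000, 5.5000]] (det J = -86.8750).
Solving J·Δ = −F gives Δ = (-0.6151, -2.0899).
Then the next iterate is (a, b)₁ = (0.8849, 0.4101).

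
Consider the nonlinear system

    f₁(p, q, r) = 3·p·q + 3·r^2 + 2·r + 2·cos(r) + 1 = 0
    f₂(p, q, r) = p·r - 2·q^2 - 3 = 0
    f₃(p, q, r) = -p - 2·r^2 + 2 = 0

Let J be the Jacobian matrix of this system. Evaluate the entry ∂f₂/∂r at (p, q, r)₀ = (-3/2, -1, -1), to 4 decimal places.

-1.5000

∂f₂/∂r = p.
At (-3/2, -1, -1) this is -1.5000.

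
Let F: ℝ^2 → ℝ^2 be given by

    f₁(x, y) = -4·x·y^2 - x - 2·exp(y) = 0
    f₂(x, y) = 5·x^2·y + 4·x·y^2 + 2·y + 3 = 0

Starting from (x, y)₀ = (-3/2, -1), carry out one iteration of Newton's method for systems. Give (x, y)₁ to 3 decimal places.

At (-3/2, -1): F = (6.76424, -16.250).
Jacobian J = [[-4·y^2 - 1, -8·x·y - 2·exp(y)], [10·x·y + 4·y^2, 5·x^2 + 8·x·y + 2]].
At the point, J = [[-5.000, -12.73576], [19.000, 25.250]] (det J = 115.72942).
Solving J·Δ = −F gives Δ = (0.312, 0.408).
Then the next iterate is (x, y)₁ = (-1.188, -0.592).

(-1.188, -0.592)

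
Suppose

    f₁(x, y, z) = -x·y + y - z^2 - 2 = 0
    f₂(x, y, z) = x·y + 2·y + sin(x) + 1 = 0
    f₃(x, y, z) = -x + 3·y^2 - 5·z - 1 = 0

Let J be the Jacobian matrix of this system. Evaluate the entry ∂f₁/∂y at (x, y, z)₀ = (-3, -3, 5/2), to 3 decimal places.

4.000

∂f₁/∂y = -x + 1.
At (-3, -3, 5/2) this is 4.000.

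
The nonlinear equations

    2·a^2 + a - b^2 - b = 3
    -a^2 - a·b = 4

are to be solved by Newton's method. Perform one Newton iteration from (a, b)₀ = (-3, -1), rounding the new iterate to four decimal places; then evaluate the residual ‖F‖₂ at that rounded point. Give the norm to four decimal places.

5.0548

At (-3, -1): F = (12.0000, -16.0000).
Jacobian J = [[4·a + 1, -2·b - 1], [-2·a - b, -a]].
At the point, J = [[-11.0000, 1.0000], [7.0000, 3.0000]] (det J = -40.0000).
Solving J·Δ = −F gives Δ = (1.3000, 2.3000).
Then the next iterate is (a, b)₁ = (-1.7000, 1.3000).
Re-evaluating at (-1.7000, 1.3000): F = (-1.9100, -4.6800), so ‖F‖₂ = 5.0548.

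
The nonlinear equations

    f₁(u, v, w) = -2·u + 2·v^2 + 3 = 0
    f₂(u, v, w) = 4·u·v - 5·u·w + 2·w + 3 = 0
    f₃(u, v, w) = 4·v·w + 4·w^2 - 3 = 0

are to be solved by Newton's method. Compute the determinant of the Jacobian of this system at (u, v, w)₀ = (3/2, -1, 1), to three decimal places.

-236.000

J = [[-2, 4·v, 0], [4·v - 5·w, 4·u, -5·u + 2], [0, 4·w, 4·v + 8·w]].
At the point, J = [[-2.000, -4.000, 0.000], [-9.000, 6.000, -5.500], [0.000, 4.000, 4.000]].
det J = -236.000.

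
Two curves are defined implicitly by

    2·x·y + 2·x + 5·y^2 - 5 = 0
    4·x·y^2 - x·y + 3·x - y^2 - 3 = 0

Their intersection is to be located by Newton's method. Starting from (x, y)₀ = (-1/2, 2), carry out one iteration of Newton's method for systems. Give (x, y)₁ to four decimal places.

At (-1/2, 2): F = (12.0000, -15.5000).
Jacobian J = [[2·y + 2, 2·x + 10·y], [4·y^2 - y + 3, 8·x·y - x - 2·y]].
At the point, J = [[6.0000, 19.0000], [17.0000, -11.5000]] (det J = -392.0000).
Solving J·Δ = −F gives Δ = (0.3992, -0.7577).
Then the next iterate is (x, y)₁ = (-0.1008, 1.2423).

(-0.1008, 1.2423)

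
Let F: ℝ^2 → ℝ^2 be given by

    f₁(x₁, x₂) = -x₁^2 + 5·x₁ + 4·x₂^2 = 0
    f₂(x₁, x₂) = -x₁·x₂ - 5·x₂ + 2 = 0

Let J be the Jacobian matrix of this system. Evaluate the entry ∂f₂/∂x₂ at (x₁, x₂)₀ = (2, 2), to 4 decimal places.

-7.0000

∂f₂/∂x₂ = -x₁ - 5.
At (2, 2) this is -7.0000.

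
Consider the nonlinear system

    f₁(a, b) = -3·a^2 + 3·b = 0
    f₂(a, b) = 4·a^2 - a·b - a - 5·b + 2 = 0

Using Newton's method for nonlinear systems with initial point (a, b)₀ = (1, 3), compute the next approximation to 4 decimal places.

(0.8750, 0.7500)

At (1, 3): F = (6.0000, -13.0000).
Jacobian J = [[-6·a, 3], [8·a - b - 1, -a - 5]].
At the point, J = [[-6.0000, 3.0000], [4.0000, -6.0000]] (det J = 24.0000).
Solving J·Δ = −F gives Δ = (-0.1250, -2.2500).
Then the next iterate is (a, b)₁ = (0.8750, 0.7500).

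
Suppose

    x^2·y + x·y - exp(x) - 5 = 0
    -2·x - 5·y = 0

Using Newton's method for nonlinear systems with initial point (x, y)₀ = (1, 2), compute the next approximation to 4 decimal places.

(4.4324, -1.7730)

At (1, 2): F = (-3.718282, -12.0000).
Jacobian J = [[2·x·y + y - exp(x), x^2 + x], [-2, -5]].
At the point, J = [[3.281718, 2.0000], [-2.0000, -5.0000]] (det J = -12.408591).
Solving J·Δ = −F gives Δ = (3.4324, -3.7730).
Then the next iterate is (x, y)₁ = (4.4324, -1.7730).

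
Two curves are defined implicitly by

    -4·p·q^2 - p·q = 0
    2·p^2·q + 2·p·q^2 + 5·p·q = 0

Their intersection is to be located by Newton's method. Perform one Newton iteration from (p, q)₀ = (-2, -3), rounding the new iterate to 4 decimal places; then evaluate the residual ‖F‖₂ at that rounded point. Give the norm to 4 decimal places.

At (-2, -3): F = (66.0000, -30.0000).
Jacobian J = [[-4·q^2 - q, -8·p·q - p], [4·p·q + 2·q^2 + 5·q, 2·p^2 + 4·p·q + 5·p]].
At the point, J = [[-33.0000, -46.0000], [27.0000, 22.0000]] (det J = 516.0000).
Solving J·Δ = −F gives Δ = (-0.1395, 1.5349).
Then the next iterate is (p, q)₁ = (-2.1395, -1.4651).
Re-evaluating at (-2.1395, -1.4651): F = (15.235320, -6.924917), so ‖F‖₂ = 16.7353.

16.7353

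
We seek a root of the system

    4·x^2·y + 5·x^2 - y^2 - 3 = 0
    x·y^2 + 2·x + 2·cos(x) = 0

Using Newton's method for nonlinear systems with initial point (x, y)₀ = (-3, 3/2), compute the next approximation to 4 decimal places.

(-2.1952, 0.2686)

At (-3, 3/2): F = (93.7500, -14.729985).
Jacobian J = [[8·x·y + 10·x, 4·x^2 - 2·y], [y^2 - 2·sin(x) + 2, 2·x·y]].
At the point, J = [[-66.0000, 33.0000], [4.532240, -9.0000]] (det J = 444.436079).
Solving J·Δ = −F gives Δ = (0.8048, -1.2314).
Then the next iterate is (x, y)₁ = (-2.1952, 0.2686).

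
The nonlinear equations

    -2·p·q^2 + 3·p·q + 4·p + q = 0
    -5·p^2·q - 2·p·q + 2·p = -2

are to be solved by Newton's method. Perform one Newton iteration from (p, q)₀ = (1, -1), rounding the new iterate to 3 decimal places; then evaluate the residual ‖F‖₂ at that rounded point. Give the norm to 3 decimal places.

3.544

At (1, -1): F = (-2.000, 11.000).
Jacobian J = [[-2·q^2 + 3·q + 4, -4·p·q + 3·p + 1], [-10·p·q - 2·q + 2, -5·p^2 - 2·p]].
At the point, J = [[-1.000, 8.000], [14.000, -7.000]] (det J = -105.000).
Solving J·Δ = −F gives Δ = (-0.705, 0.162).
Then the next iterate is (p, q)₁ = (0.295, -0.838).
Re-evaluating at (0.295, -0.838): F = (-0.81395, 3.44905), so ‖F‖₂ = 3.544.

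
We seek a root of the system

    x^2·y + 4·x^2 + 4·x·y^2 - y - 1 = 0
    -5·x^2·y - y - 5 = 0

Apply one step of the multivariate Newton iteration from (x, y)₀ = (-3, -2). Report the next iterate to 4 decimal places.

At (-3, -2): F = (-29.0000, 87.0000).
Jacobian J = [[2·x·y + 8·x + 4·y^2, x^2 + 8·x·y - 1], [-10·x·y, -5·x^2 - 1]].
At the point, J = [[4.0000, 56.0000], [-60.0000, -46.0000]] (det J = 3176.0000).
Solving J·Δ = −F gives Δ = (1.1140, 0.4383).
Then the next iterate is (x, y)₁ = (-1.8860, -1.5617).

(-1.8860, -1.5617)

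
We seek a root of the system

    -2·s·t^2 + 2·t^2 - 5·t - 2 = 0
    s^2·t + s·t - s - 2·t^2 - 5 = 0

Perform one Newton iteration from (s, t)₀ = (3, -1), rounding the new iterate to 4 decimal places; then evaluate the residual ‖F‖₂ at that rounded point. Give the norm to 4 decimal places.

367.4528

At (3, -1): F = (-1.0000, -22.0000).
Jacobian J = [[-2·t^2, -4·s·t + 4·t - 5], [2·s·t + t - 1, s^2 + s - 4·t]].
At the point, J = [[-2.0000, 3.0000], [-8.0000, 16.0000]] (det J = -8.0000).
Solving J·Δ = −F gives Δ = (6.2500, 4.5000).
Then the next iterate is (s, t)₁ = (9.2500, 3.5000).
Re-evaluating at (9.2500, 3.5000): F = (-221.6250, 293.093750), so ‖F‖₂ = 367.4528.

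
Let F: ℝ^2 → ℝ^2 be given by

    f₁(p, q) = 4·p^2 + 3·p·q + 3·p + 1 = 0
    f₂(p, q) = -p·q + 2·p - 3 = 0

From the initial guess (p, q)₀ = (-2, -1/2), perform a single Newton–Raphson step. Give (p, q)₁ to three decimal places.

(-3.429, 5.286)

At (-2, -1/2): F = (14.000, -8.000).
Jacobian J = [[8·p + 3·q + 3, 3·p], [-q + 2, -p]].
At the point, J = [[-14.500, -6.000], [2.500, 2.000]] (det J = -14.000).
Solving J·Δ = −F gives Δ = (-1.429, 5.786).
Then the next iterate is (p, q)₁ = (-3.429, 5.286).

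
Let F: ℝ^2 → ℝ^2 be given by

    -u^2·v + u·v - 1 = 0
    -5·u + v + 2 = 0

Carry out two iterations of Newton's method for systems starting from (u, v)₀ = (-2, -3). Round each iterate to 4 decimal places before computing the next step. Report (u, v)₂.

(-0.2835, -3.4173)

At (-2, -3): F = (17.0000, 9.0000).
Jacobian J = [[-2·u·v + v, -u^2 + u], [-5, 1]].
At the point, J = [[-15.0000, -6.0000], [-5.0000, 1.0000]] (det J = -45.0000).
Solving J·Δ = −F gives Δ = (1.5778, -1.1111).
Then the next iterate is (u, v)₁ = (-0.4222, -4.1111).
Round to (-0.4222, -4.1111) and repeat: F = (1.468522, -0.0001), J = [[-7.582513, -0.600453], [-5.0000, 1.0000]].
Δ = (0.1387, 0.6938), so (u, v)₂ = (-0.2835, -3.4173).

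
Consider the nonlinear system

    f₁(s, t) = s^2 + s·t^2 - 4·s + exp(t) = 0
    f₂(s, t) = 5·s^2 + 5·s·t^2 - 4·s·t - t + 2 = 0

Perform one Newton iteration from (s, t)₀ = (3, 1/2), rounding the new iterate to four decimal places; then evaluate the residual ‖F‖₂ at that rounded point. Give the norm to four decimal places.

16.9310

At (3, 1/2): F = (-0.601279, 44.2500).
Jacobian J = [[2·s + t^2 - 4, 2·s·t + exp(t)], [10·s + 5·t^2 - 4·t, 10·s·t - 4·s - 1]].
At the point, J = [[2.2500, 4.648721], [29.2500, 2.0000]] (det J = -131.475097).
Solving J·Δ = −F gives Δ = (-1.5737, 0.8910).
Then the next iterate is (s, t)₁ = (1.4263, 1.3910).
Re-evaluating at (1.4263, 1.3910): F = (3.107719, 16.643329), so ‖F‖₂ = 16.9310.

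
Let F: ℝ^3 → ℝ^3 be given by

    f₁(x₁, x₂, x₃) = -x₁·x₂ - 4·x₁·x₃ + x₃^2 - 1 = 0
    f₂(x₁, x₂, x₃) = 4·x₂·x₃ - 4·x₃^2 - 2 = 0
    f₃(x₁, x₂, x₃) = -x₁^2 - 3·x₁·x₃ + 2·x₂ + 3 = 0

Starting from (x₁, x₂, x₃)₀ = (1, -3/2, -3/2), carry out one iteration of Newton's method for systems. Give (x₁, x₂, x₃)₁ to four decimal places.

(-0.0867, -1.7167, -1.3833)

At (1, -3/2, -3/2): F = (8.7500, -2.0000, 3.5000).
Jacobian J = [[-x₂ - 4·x₃, -x₁, -4·x₁ + 2·x₃], [0, 4·x₃, 4·x₂ - 8·x₃], [-2·x₁ - 3·x₃, 2, -3·x₁]].
At the point, J = [[7.5000, -1.0000, -7.0000], [0.0000, -6.0000, 6.0000], [2.5000, 2.0000, -3.0000]] (det J = -75.0000).
Solving J·Δ = −F gives Δ = (-1.0867, -0.2167, 0.1167).
Then the next iterate is (x₁, x₂, x₃)₁ = (-0.0867, -1.7167, -1.3833).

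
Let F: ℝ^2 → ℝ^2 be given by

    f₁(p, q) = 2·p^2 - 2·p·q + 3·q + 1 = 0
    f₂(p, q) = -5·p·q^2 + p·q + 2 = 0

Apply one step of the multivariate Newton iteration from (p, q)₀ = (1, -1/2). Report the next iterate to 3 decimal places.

(0.535, -0.677)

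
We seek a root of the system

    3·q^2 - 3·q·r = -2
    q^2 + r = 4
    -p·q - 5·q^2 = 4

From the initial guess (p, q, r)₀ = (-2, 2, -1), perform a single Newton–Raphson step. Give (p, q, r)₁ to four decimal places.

(-8.7692, 1.6410, 1.4359)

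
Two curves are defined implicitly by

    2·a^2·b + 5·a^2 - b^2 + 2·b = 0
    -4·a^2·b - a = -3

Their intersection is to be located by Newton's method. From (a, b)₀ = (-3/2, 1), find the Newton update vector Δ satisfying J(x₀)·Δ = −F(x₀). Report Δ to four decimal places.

At (-3/2, 1): F = (16.7500, -4.5000).
Jacobian J = [[4·a·b + 10·a, 2·a^2 - 2·b + 2], [-8·a·b - 1, -4·a^2]].
At the point, J = [[-21.0000, 4.5000], [11.0000, -9.0000]] (det J = 139.5000).
Solving J·Δ = −F gives Δ = (0.9355, 0.6434).

(0.9355, 0.6434)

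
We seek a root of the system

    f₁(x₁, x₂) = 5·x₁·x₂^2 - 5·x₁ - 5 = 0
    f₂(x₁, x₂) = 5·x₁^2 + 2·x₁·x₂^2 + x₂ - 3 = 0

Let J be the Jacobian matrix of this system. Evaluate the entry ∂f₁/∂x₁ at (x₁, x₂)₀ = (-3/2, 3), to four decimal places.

40.0000

∂f₁/∂x₁ = 5·x₂^2 - 5.
At (-3/2, 3) this is 40.0000.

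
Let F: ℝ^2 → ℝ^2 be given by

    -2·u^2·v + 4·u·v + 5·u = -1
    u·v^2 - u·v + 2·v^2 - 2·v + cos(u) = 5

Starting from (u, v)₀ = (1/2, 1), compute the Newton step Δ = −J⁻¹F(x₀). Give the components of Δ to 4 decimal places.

At (1/2, 1): F = (5.0000, -4.122417).
Jacobian J = [[-4·u·v + 4·v + 5, -2·u^2 + 4·u], [v^2 - v - sin(u), 2·u·v - u + 4·v - 2]].
At the point, J = [[7.0000, 1.5000], [-0.479426, 2.5000]] (det J = 18.219138).
Solving J·Δ = −F gives Δ = (-1.0255, 1.4523).

(-1.0255, 1.4523)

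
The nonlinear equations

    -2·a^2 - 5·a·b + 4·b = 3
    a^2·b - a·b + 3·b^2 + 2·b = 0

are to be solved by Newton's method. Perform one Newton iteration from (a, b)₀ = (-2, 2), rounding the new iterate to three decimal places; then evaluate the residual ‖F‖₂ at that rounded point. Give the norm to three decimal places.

At (-2, 2): F = (17.000, 28.000).
Jacobian J = [[-4·a - 5·b, -5·a + 4], [2·a·b - b, a^2 - a + 6·b + 2]].
At the point, J = [[-2.000, 14.000], [-10.000, 20.000]] (det J = 100.000).
Solving J·Δ = −F gives Δ = (0.520, -1.140).
Then the next iterate is (a, b)₁ = (-1.480, 0.860).
Re-evaluating at (-1.480, 0.860): F = (2.42320, 7.09534), so ‖F‖₂ = 7.498.

7.498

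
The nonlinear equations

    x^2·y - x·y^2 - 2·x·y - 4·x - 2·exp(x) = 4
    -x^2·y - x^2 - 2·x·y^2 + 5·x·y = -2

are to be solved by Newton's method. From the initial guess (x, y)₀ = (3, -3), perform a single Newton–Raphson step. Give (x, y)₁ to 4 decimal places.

At (3, -3): F = (-92.171074, -79.0000).
Jacobian J = [[2·x·y - y^2 - 2·y - 2·exp(x) - 4, x^2 - 2·x·y - 2·x], [-2·x·y - 2·x - 2·y^2 + 5·y, -x^2 - 4·x·y + 5·x]].
At the point, J = [[-65.171074, 21.0000], [-21.0000, 42.0000]] (det J = -2296.185102).
Solving J·Δ = −F gives Δ = (-0.9634, 1.3992).
Then the next iterate is (x, y)₁ = (2.0366, -1.6008).

(2.0366, -1.6008)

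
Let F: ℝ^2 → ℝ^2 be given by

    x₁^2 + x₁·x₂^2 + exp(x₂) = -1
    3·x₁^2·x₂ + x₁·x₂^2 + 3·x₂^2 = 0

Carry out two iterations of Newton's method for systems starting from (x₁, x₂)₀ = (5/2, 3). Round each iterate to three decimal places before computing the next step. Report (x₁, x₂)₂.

(1.492, 0.740)

At (5/2, 3): F = (49.83554, 105.750).
Jacobian J = [[2·x₁ + x₂^2, 2·x₁·x₂ + exp(x₂)], [6·x₁·x₂ + x₂^2, 3·x₁^2 + 2·x₁·x₂ + 6·x₂]].
At the point, J = [[14.000, 35.08554], [54.000, 51.750]] (det J = -1170.11899).
Solving J·Δ = −F gives Δ = (-0.967, -1.035).
Then the next iterate is (x₁, x₂)₁ = (1.533, 1.965).
Round to (1.533, 1.965) and repeat: F = (16.40426, 31.35671), J = [[6.92722, 13.15960], [21.93530, 24.86496]].
Δ = (-0.041, -1.225), so (x₁, x₂)₂ = (1.492, 0.740).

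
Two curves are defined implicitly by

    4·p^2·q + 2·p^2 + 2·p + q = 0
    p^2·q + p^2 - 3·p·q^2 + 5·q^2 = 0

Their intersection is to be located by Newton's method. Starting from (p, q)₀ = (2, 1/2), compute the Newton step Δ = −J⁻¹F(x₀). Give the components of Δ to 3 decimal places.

(-1.028, -0.117)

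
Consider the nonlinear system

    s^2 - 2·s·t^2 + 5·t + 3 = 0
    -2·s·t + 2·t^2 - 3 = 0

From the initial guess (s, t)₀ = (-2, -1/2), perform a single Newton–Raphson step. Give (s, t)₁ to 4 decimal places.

At (-2, -1/2): F = (5.5000, -4.5000).
Jacobian J = [[2·s - 2·t^2, -4·s·t + 5], [-2·t, -2·s + 4·t]].
At the point, J = [[-4.5000, 1.0000], [1.0000, 2.0000]] (det J = -10.0000).
Solving J·Δ = −F gives Δ = (1.5500, 1.4750).
Then the next iterate is (s, t)₁ = (-0.4500, 0.9750).

(-0.4500, 0.9750)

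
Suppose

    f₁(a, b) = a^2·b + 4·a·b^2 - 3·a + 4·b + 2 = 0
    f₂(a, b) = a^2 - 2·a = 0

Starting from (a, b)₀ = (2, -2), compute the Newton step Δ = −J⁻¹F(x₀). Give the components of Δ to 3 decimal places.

At (2, -2): F = (12.000, 0.000).
Jacobian J = [[2·a·b + 4·b^2 - 3, a^2 + 8·a·b + 4], [2·a - 2, 0]].
At the point, J = [[5.000, -24.000], [2.000, 0.000]] (det J = 48.000).
Solving J·Δ = −F gives Δ = (0.000, 0.500).

(0.000, 0.500)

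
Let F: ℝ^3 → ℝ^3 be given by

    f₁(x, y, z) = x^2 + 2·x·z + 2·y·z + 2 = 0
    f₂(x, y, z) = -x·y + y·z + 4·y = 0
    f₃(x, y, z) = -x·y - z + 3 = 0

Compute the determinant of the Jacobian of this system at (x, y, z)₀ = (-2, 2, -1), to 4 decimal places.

66.0000

J = [[2·x + 2·z, 2·z, 2·x + 2·y], [-y, -x + z + 4, y], [-y, -x, -1]].
At the point, J = [[-6.0000, -2.0000, 0.0000], [-2.0000, 5.0000, 2.0000], [-2.0000, 2.0000, -1.0000]].
det J = 66.0000.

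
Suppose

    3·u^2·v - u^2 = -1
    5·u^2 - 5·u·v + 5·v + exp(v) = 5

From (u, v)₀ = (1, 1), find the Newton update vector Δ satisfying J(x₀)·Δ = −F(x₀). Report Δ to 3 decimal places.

(0.000, -1.000)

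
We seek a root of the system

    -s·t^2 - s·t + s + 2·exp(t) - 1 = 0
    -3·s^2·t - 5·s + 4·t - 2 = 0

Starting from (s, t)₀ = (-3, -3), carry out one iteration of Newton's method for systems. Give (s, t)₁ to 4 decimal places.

(-1.8254, -2.4479)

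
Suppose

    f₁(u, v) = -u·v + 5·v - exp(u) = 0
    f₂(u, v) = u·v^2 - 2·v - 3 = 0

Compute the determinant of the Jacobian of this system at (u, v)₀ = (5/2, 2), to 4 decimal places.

J = [[-v - exp(u), -u + 5], [v^2, 2·u·v - 2]].
At the point, J = [[-14.182494, 2.5000], [4.0000, 8.0000]].
det J = -123.4600.

-123.4600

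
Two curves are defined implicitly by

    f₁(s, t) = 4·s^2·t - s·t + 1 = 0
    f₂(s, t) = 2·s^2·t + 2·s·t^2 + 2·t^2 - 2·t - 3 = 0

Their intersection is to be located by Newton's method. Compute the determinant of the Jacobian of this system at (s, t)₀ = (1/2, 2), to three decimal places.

J = [[8·s·t - t, 4·s^2 - s], [4·s·t + 2·t^2, 2·s^2 + 4·s·t + 4·t - 2]].
At the point, J = [[6.000, 0.500], [12.000, 10.500]].
det J = 57.000.

57.000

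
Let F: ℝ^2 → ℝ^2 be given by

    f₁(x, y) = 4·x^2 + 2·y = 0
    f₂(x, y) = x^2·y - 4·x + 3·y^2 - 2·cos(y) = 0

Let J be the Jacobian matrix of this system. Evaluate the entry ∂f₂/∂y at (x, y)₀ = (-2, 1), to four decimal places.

11.6829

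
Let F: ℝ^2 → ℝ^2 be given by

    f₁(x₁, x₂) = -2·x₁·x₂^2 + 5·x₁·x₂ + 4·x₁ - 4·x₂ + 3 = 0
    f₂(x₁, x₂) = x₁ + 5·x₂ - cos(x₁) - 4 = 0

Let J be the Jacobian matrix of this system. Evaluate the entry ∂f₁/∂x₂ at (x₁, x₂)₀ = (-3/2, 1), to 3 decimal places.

∂f₁/∂x₂ = -4·x₁·x₂ + 5·x₁ - 4.
At (-3/2, 1) this is -5.500.

-5.500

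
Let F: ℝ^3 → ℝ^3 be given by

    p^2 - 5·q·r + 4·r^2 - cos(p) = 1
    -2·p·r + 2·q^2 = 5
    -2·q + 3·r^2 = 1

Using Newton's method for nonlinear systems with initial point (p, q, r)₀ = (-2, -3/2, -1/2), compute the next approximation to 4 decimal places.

At (-2, -3/2, -1/2): F = (0.666147, -2.5000, 2.7500).
Jacobian J = [[2·p + sin(p), -5·r, -5·q + 8·r], [-2·r, 4·q, -2·p], [0, -2, 6·r]].
At the point, J = [[-4.909297, 2.5000, 3.5000], [1.0000, -6.0000, 4.0000], [0.0000, -2.0000, -3.0000]] (det J = -127.141733).
Solving J·Δ = −F gives Δ = (0.7969, 0.2266, 0.7656).
Then the next iterate is (p, q, r)₁ = (-1.2031, -1.2734, 0.2656).

(-1.2031, -1.2734, 0.2656)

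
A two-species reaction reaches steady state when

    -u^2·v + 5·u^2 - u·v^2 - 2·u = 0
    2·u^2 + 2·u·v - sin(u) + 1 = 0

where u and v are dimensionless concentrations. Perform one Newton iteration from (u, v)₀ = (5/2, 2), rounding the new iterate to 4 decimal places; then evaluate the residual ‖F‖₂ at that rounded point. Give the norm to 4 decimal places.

5.9870

At (5/2, 2): F = (3.7500, 22.901528).
Jacobian J = [[-2·u·v + 10·u - v^2 - 2, -u^2 - 2·u·v], [4·u + 2·v - cos(u), 2·u]].
At the point, J = [[9.0000, -16.2500], [14.801144, 5.0000]] (det J = 285.518584).
Solving J·Δ = −F gives Δ = (-1.3691, -0.5275).
Then the next iterate is (u, v)₁ = (1.1309, 1.4725).
Re-evaluating at (1.1309, 1.4725): F = (-0.202438, 5.983574), so ‖F‖₂ = 5.9870.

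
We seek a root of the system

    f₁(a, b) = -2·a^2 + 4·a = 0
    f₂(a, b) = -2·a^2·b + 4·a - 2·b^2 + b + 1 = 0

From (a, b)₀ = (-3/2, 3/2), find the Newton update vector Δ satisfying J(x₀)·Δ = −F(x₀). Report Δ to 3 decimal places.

At (-3/2, 3/2): F = (-10.500, -14.750).
Jacobian J = [[-4·a + 4, 0], [-4·a·b + 4, -2·a^2 - 4·b + 1]].
At the point, J = [[10.000, 0.000], [13.000, -9.500]] (det J = -95.000).
Solving J·Δ = −F gives Δ = (1.050, -0.116).

(1.050, -0.116)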